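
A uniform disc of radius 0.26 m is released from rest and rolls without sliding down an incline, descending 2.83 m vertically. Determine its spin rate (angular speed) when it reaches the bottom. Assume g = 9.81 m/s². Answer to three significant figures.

With I = (1/2)MR², the ratio k = I/(MR²) is 0.5.
Since it rolls without slipping, ω = v/R and KE = ½Mv² + ½Iω² = ½(1+k)Mv² = (3/4)Mv².
Energy conservation Mgh = ½(1+k)Mv² gives v = √(2gh/(1+k)) = √(2 × 9.81 × 2.83 / 1.5) = 6.084 m/s.
Then ω = v/R = 6.084 / 0.26 ≈ 23.4 rad/s.

ω ≈ 23.4 rad/s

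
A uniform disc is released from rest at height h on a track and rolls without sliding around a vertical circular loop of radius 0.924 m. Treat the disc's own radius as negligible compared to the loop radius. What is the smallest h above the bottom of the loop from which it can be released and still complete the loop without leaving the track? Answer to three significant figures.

The moment of inertia is (1/2)MR², giving k ≡ I/(MR²) = 0.5.
At the top of the loop, the minimum-contact condition is Mg = Mv_top²/r, so v_top² = gr.
With ω = v/R, the kinetic energy at speed v is ½(1+k)Mv² = (3/4)Mv².
Energy conservation from release (height h) to the top (height 2r): Mgh = Mg(2r) + (3/4)M·gr.
Thus h_min = 2r + (1+k)r/2 = r(2 + 1.5/2) = 0.924 × 2.75 ≈ 2.54 m.

h_min ≈ 2.54 m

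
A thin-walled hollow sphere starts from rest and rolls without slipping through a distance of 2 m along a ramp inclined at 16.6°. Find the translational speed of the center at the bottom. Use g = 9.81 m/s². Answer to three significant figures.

For this body I = (2/3)MR², i.e. k = I/(MR²) = 2/3.
Pure rolling means v = ωR; then KE = ½Mv² + ½I(v/R)² = ½(1+k)Mv² = (5/6)Mv².
The vertical drop is h = L sinθ = 2 × sin16.6° = 0.5714 m.
Energy conservation: Mgh = (5/6)Mv², so v = √(2gh/(1+k)) = √(2 × 9.81 × 0.5714 / 1.667) ≈ 2.59 m/s.

v ≈ 2.59 m/s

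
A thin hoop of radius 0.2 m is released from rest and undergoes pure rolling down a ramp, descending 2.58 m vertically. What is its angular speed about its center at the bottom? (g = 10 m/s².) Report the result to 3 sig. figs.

ω ≈ 25.4 rad/s

The moment of inertia is MR², giving k ≡ I/(MR²) = 1.
The rolling condition ω = v/R makes the rotational term ½I(v/R)² = ½kMv², so KE_total = ½(1+k)Mv² = Mv².
Energy conservation Mgh = ½(1+k)Mv² gives v = √(2gh/(1+k)) = √(2 × 10 × 2.58 / 2) = 5.079 m/s.
The angular speed follows from ω = v/R = 5.079/0.2 ≈ 25.4 rad/s.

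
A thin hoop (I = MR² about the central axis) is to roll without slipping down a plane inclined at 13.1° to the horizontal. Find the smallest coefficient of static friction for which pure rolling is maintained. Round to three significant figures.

μ_min ≈ 0.116

The moment of inertia is MR², giving k ≡ I/(MR²) = 1.
Along the incline Mg sinθ − f = Ma, and torque about the center fR = Iα = kMR²(a/R) gives f = kMa.
These give a = g sinθ/(1+k) and the required friction f = kMg sinθ/(1+k).
With N = Mg cosθ, the no-slip condition f ≤ μN gives μ_min = f/N = k tanθ/(1+k).
μ_min = 1 × tan13.1° / 2 ≈ 0.116.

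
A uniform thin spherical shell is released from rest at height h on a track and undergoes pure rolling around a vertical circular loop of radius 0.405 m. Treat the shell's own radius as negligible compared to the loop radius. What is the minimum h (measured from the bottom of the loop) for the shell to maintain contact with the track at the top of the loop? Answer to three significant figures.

h_min ≈ 1.15 m

With I = (2/3)MR², the ratio k = I/(MR²) is 2/3.
At the top of the loop, the minimum-contact condition is Mg = Mv_top²/r, so v_top² = gr.
With ω = v/R, the kinetic energy at speed v is ½(1+k)Mv² = (5/6)Mv².
Energy conservation from release (height h) to the top (height 2r): Mgh = Mg(2r) + (5/6)M·gr.
Thus h_min = 2r + (1+k)r/2 = r(2 + 1.667/2) = 0.405 × 2.833 ≈ 1.15 m.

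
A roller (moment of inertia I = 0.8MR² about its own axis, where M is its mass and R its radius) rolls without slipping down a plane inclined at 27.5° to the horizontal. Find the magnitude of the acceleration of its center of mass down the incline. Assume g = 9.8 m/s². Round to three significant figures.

The moment of inertia is 0.8MR², giving k ≡ I/(MR²) = 0.8.
Translational: Mg sinθ − f = Ma. Rotational about the CM: fR = Iα = kMRa, so f = kMa.
Eliminating f: Mg sinθ = (1+k)Ma, so a = g sinθ/(1+k) = 9.8 × sin27.5° / 1.8 ≈ 2.51 m/s².

a ≈ 2.51 m/s²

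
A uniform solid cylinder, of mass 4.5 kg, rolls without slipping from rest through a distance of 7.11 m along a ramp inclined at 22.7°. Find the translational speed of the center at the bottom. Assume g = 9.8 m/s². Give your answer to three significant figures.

v ≈ 5.99 m/s

The moment of inertia is (1/2)MR², giving k ≡ I/(MR²) = 0.5.
Since it rolls without slipping, ω = v/R and KE = ½Mv² + ½Iω² = ½(1+k)Mv² = (3/4)Mv².
The vertical drop is h = L sinθ = 7.11 × sin22.7° = 2.744 m.
Energy conservation: Mgh = (3/4)Mv², so v = √(2gh/(1+k)) = √(2 × 9.8 × 2.744 / 1.5) ≈ 5.99 m/s.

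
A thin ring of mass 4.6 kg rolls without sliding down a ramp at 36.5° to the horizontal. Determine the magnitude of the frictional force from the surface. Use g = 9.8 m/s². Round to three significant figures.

For this body I = MR², i.e. k = I/(MR²) = 1.
Along the incline Mg sinθ − f = Ma, and torque about the center fR = Iα = kMR²(a/R) gives f = kMa.
Combining, a = g sinθ/(1+k) and f = kMa = kMg sinθ/(1+k).
f = 1 × 4.6 × 9.8 × sin36.5° / 2 ≈ 13.4 N.

f ≈ 13.4 N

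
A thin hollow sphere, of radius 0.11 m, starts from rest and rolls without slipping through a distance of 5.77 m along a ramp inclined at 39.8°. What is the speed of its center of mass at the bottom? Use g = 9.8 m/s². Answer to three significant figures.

v ≈ 6.59 m/s

With I = (2/3)MR², the ratio k = I/(MR²) is 2/3.
Pure rolling means v = ωR; then KE = ½Mv² + ½I(v/R)² = ½(1+k)Mv² = (5/6)Mv².
The vertical drop is h = L sinθ = 5.77 × sin39.8° = 3.693 m.
Energy conservation: Mgh = (5/6)Mv², so v = √(2gh/(1+k)) = √(2 × 9.8 × 3.693 / 1.667) ≈ 6.59 m/s.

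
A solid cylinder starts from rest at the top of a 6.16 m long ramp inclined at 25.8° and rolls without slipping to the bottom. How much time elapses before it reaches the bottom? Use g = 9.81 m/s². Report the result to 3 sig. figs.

For this body I = (1/2)MR², i.e. k = I/(MR²) = 0.5.
Newton's second law down the slope: Mg sinθ − f = Ma. The torque equation fR = Iα (with α = a/R) gives f = kMa.
Hence a = g sinθ/(1+k) = 9.81×sin25.8°/1.5 = 2.846 m/s².
Starting from rest, L = ½at², so t = √(2L/a) = √(2×6.16/2.846) ≈ 2.08 s.

t ≈ 2.08 s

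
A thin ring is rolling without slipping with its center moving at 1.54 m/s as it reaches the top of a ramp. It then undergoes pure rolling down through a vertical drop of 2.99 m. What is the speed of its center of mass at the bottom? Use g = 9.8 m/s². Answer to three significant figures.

With I = MR², the ratio k = I/(MR²) is 1.
The rolling condition ω = v/R makes the rotational term ½I(v/R)² = ½kMv², so KE_total = ½(1+k)Mv² = Mv².
Conserving energy between top and bottom: Mv² = Mv₀² + Mgh, hence v² = v₀² + 2gh/(1+k).
v = √(1.54² + 2×9.8×2.99/2) = √31.67 ≈ 5.63 m/s.

v ≈ 5.63 m/s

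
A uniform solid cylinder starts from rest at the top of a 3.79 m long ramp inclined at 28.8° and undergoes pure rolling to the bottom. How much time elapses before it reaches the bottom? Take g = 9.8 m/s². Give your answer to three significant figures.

Here I = (1/2)MR², so the shape factor k = I/(MR²) = 0.5.
Along the incline Mg sinθ − f = Ma, and torque about the center fR = Iα = kMR²(a/R) gives f = kMa.
Hence a = g sinθ/(1+k) = 9.8×sin28.8°/1.5 = 3.147 m/s².
Starting from rest, L = ½at², so t = √(2L/a) = √(2×3.79/3.147) ≈ 1.55 s.

t ≈ 1.55 s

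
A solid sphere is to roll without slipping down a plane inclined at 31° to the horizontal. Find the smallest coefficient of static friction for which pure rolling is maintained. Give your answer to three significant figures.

μ_min ≈ 0.172

For this body I = (2/5)MR², i.e. k = I/(MR²) = 0.4.
Newton's second law down the slope: Mg sinθ − f = Ma. The torque equation fR = Iα (with α = a/R) gives f = kMa.
These give a = g sinθ/(1+k) and the required friction f = kMg sinθ/(1+k).
The normal force is N = Mg cosθ, so μ_min = f/N = k tanθ/(1+k).
μ_min = 0.4 × tan31° / 1.4 ≈ 0.172.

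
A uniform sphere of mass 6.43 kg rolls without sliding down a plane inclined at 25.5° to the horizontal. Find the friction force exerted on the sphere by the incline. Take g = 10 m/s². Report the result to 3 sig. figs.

f ≈ 7.91 N

Here I = (2/5)MR², so the shape factor k = I/(MR²) = 0.4.
Newton's second law down the slope: Mg sinθ − f = Ma. The torque equation fR = Iα (with α = a/R) gives f = kMa.
Combining, a = g sinθ/(1+k) and f = kMa = kMg sinθ/(1+k).
f = 0.4 × 6.43 × 10 × sin25.5° / 1.4 ≈ 7.91 N.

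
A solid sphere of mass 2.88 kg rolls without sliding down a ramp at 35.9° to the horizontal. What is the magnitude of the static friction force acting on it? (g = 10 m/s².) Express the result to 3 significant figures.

f ≈ 4.83 N

Here I = (2/5)MR², so the shape factor k = I/(MR²) = 0.4.
Newton's second law down the slope: Mg sinθ − f = Ma. The torque equation fR = Iα (with α = a/R) gives f = kMa.
Combining, a = g sinθ/(1+k) and f = kMa = kMg sinθ/(1+k).
f = 0.4 × 2.88 × 10 × sin35.9° / 1.4 ≈ 4.83 N.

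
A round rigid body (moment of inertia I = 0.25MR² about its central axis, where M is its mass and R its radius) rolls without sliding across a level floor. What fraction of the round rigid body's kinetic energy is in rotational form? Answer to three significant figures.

The moment of inertia is 0.25MR², giving k ≡ I/(MR²) = 0.25.
Since ω = v/R, the translational part is ½Mv² and the rotational part is ½I(v/R)² = ½kMv²; the total is ½(1+k)Mv².
The rotational fraction is therefore k/(1+k) = 0.25/1.25 ≈ 0.200.

fraction ≈ 0.200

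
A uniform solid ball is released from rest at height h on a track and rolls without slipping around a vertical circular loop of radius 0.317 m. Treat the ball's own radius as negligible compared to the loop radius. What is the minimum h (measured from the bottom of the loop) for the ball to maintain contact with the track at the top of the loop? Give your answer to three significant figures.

h_min ≈ 0.856 m

With I = (2/5)MR², the ratio k = I/(MR²) is 0.4.
At the top, contact is just lost when gravity alone supplies the centripetal force: Mg = Mv_top²/r, i.e. v_top² = gr.
With ω = v/R, the kinetic energy at speed v is ½(1+k)Mv² = (7/10)Mv².
Energy conservation from release (height h) to the top (height 2r): Mgh = Mg(2r) + (7/10)M·gr.
Thus h_min = 2r + (1+k)r/2 = r(2 + 1.4/2) = 0.317 × 2.7 ≈ 0.856 m.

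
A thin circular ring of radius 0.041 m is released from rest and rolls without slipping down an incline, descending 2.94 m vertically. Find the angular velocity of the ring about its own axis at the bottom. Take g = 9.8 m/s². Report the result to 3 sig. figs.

For this body I = MR², i.e. k = I/(MR²) = 1.
The rolling condition ω = v/R makes the rotational term ½I(v/R)² = ½kMv², so KE_total = ½(1+k)Mv² = Mv².
Energy conservation Mgh = ½(1+k)Mv² gives v = √(2gh/(1+k)) = √(2 × 9.8 × 2.94 / 2) = 5.368 m/s.
Then ω = v/R = 5.368 / 0.041 ≈ 131 rad/s.

ω ≈ 131 rad/s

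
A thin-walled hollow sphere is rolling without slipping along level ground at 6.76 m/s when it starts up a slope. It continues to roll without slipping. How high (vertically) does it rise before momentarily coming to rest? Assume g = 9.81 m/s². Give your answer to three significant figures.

h ≈ 3.88 m

For this body I = (2/3)MR², i.e. k = I/(MR²) = 2/3.
The rolling condition ω = v/R makes the rotational term ½I(v/R)² = ½kMv², so KE_total = ½(1+k)Mv² = (5/6)Mv².
At the top the kinetic energy is zero, so (5/6)Mv₀² = Mgh.
Thus h = (1+k)v₀²/(2g) = 1.667 × 6.76² / (2 × 9.81) ≈ 3.88 m.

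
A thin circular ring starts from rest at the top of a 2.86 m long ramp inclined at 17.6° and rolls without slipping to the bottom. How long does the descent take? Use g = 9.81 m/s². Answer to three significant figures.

For this body I = MR², i.e. k = I/(MR²) = 1.
Along the incline Mg sinθ − f = Ma, and torque about the center fR = Iα = kMR²(a/R) gives f = kMa.
Hence a = g sinθ/(1+k) = 9.81×sin17.6°/2 = 1.483 m/s².
With constant a from rest, t = √(2L/a) = √(2·2.86/1.483) ≈ 1.96 s.

t ≈ 1.96 s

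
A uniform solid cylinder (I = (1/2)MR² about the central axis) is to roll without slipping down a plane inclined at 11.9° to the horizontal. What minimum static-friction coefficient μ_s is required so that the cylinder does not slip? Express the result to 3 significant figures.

With I = (1/2)MR², the ratio k = I/(MR²) is 0.5.
Newton's second law down the slope: Mg sinθ − f = Ma. The torque equation fR = Iα (with α = a/R) gives f = kMa.
These give a = g sinθ/(1+k) and the required friction f = kMg sinθ/(1+k).
The normal force is N = Mg cosθ, so μ_min = f/N = k tanθ/(1+k).
μ_min = 0.5 × tan11.9° / 1.5 ≈ 0.0702.

μ_min ≈ 0.0702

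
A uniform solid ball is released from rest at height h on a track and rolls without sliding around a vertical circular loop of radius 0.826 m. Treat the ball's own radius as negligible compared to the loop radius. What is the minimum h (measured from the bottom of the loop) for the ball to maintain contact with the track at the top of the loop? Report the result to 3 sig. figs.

For this body I = (2/5)MR², i.e. k = I/(MR²) = 0.4.
At the top of the loop, the minimum-contact condition is Mg = Mv_top²/r, so v_top² = gr.
With ω = v/R, the kinetic energy at speed v is ½(1+k)Mv² = (7/10)Mv².
Energy conservation from release (height h) to the top (height 2r): Mgh = Mg(2r) + (7/10)M·gr.
Thus h_min = 2r + (1+k)r/2 = r(2 + 1.4/2) = 0.826 × 2.7 ≈ 2.23 m.

h_min ≈ 2.23 m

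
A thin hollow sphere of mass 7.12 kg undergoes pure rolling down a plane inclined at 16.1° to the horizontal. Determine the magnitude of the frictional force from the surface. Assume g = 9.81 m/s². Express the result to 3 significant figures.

The moment of inertia is (2/3)MR², giving k ≡ I/(MR²) = 2/3.
Newton's second law down the slope: Mg sinθ − f = Ma. The torque equation fR = Iα (with α = a/R) gives f = kMa.
Combining, a = g sinθ/(1+k) and f = kMa = kMg sinθ/(1+k).
f = (2/3) × 7.12 × 9.81 × sin16.1° / 1.667 ≈ 7.75 N.

f ≈ 7.75 N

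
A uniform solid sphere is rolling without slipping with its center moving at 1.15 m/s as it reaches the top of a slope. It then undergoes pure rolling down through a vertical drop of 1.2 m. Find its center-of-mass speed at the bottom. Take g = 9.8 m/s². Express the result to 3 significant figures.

For this body I = (2/5)MR², i.e. k = I/(MR²) = 0.4.
Since it rolls without slipping, ω = v/R and KE = ½Mv² + ½Iω² = ½(1+k)Mv² = (7/10)Mv².
Conserving energy between top and bottom: (7/10)Mv² = (7/10)Mv₀² + Mgh, hence v² = v₀² + 2gh/(1+k).
v = √(1.15² + 2×9.8×1.2/1.4) = √18.12 ≈ 4.26 m/s.

v ≈ 4.26 m/s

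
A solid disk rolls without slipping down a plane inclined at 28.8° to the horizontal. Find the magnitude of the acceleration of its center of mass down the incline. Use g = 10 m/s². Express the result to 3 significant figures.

a ≈ 3.21 m/s²

Here I = (1/2)MR², so the shape factor k = I/(MR²) = 0.5.
Along the incline Mg sinθ − f = Ma, and torque about the center fR = Iα = kMR²(a/R) gives f = kMa.
Eliminating f: Mg sinθ = (1+k)Ma, so a = g sinθ/(1+k) = 10 × sin28.8° / 1.5 ≈ 3.21 m/s².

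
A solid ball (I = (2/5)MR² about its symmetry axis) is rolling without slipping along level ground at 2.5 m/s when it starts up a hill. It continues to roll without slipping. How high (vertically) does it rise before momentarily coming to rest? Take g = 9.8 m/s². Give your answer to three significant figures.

h ≈ 0.446 m

The moment of inertia is (2/5)MR², giving k ≡ I/(MR²) = 0.4.
The rolling condition ω = v/R makes the rotational term ½I(v/R)² = ½kMv², so KE_total = ½(1+k)Mv² = (7/10)Mv².
All of this converts to potential energy at the highest point: (7/10)Mv₀² = Mgh.
Thus h = (1+k)v₀²/(2g) = 1.4 × 2.5² / (2 × 9.8) ≈ 0.446 m.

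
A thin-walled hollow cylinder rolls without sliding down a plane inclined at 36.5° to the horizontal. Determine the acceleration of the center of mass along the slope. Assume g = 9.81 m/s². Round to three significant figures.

a ≈ 2.92 m/s²

With I = MR², the ratio k = I/(MR²) is 1.
Newton's second law down the slope: Mg sinθ − f = Ma. The torque equation fR = Iα (with α = a/R) gives f = kMa.
Eliminating f: Mg sinθ = (1+k)Ma, so a = g sinθ/(1+k) = 9.81 × sin36.5° / 2 ≈ 2.92 m/s².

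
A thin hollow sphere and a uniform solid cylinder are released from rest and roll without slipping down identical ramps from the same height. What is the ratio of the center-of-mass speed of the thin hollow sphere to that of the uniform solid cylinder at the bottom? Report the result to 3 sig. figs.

v_ratio ≈ 0.949

Each satisfies Mgh = ½(1+k)Mv² with k = I/(MR²), so v ∝ 1/√(1+k).
For the thin hollow sphere k = 2/3; for the uniform solid cylinder k = 0.5.
v₁/v₂ = √((1+k₂)/(1+k₁)) = √(1.5/1.667) ≈ 0.949.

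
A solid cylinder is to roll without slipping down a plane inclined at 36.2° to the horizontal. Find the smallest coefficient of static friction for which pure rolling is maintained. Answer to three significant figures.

μ_min ≈ 0.244

Here I = (1/2)MR², so the shape factor k = I/(MR²) = 0.5.
Translational: Mg sinθ − f = Ma. Rotational about the CM: fR = Iα = kMRa, so f = kMa.
These give a = g sinθ/(1+k) and the required friction f = kMg sinθ/(1+k).
With N = Mg cosθ, the no-slip condition f ≤ μN gives μ_min = f/N = k tanθ/(1+k).
μ_min = 0.5 × tan36.2° / 1.5 ≈ 0.244.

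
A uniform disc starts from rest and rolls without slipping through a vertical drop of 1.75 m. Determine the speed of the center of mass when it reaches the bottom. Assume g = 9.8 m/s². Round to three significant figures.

With I = (1/2)MR², the ratio k = I/(MR²) is 0.5.
Pure rolling means v = ωR; then KE = ½Mv² + ½I(v/R)² = ½(1+k)Mv² = (3/4)Mv².
Energy conservation: Mgh = (3/4)Mv², so v = √(2gh/(1+k)) = √(2 × 9.8 × 1.75 / 1.5) ≈ 4.78 m/s.

v ≈ 4.78 m/s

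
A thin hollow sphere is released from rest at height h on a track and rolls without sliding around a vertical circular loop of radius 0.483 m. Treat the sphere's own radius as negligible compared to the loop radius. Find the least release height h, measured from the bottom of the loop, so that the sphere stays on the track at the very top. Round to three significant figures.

h_min ≈ 1.37 m

Here I = (2/3)MR², so the shape factor k = I/(MR²) = 2/3.
At the top of the loop, the minimum-contact condition is Mg = Mv_top²/r, so v_top² = gr.
With ω = v/R, the kinetic energy at speed v is ½(1+k)Mv² = (5/6)Mv².
Energy conservation from release (height h) to the top (height 2r): Mgh = Mg(2r) + (5/6)M·gr.
Thus h_min = 2r + (1+k)r/2 = r(2 + 1.667/2) = 0.483 × 2.833 ≈ 1.37 m.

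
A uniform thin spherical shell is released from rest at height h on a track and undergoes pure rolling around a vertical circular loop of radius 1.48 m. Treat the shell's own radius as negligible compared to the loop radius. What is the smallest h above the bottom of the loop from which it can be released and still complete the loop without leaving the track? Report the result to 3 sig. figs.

Here I = (2/3)MR², so the shape factor k = I/(MR²) = 2/3.
At the top, contact is just lost when gravity alone supplies the centripetal force: Mg = Mv_top²/r, i.e. v_top² = gr.
With ω = v/R, the kinetic energy at speed v is ½(1+k)Mv² = (5/6)Mv².
Energy conservation from release (height h) to the top (height 2r): Mgh = Mg(2r) + (5/6)M·gr.
Thus h_min = 2r + (1+k)r/2 = r(2 + 1.667/2) = 1.48 × 2.833 ≈ 4.19 m.

h_min ≈ 4.19 m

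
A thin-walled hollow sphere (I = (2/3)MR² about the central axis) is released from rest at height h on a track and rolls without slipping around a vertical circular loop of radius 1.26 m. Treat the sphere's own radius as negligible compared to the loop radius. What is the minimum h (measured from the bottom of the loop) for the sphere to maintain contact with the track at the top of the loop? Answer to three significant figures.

With I = (2/3)MR², the ratio k = I/(MR²) is 2/3.
At the top of the loop, the minimum-contact condition is Mg = Mv_top²/r, so v_top² = gr.
With ω = v/R, the kinetic energy at speed v is ½(1+k)Mv² = (5/6)Mv².
Energy conservation from release (height h) to the top (height 2r): Mgh = Mg(2r) + (5/6)M·gr.
Thus h_min = 2r + (1+k)r/2 = r(2 + 1.667/2) = 1.26 × 2.833 ≈ 3.57 m.

h_min ≈ 3.57 m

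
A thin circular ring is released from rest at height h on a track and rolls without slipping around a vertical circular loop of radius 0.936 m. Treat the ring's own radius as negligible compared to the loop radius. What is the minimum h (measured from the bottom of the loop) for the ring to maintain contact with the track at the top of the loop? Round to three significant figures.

For this body I = MR², i.e. k = I/(MR²) = 1.
At the top, contact is just lost when gravity alone supplies the centripetal force: Mg = Mv_top²/r, i.e. v_top² = gr.
With ω = v/R, the kinetic energy at speed v is ½(1+k)Mv² = Mv².
Energy conservation from release (height h) to the top (height 2r): Mgh = Mg(2r) + M·gr.
Thus h_min = 2r + (1+k)r/2 = r(2 + 2/2) = 0.936 × 3 ≈ 2.81 m.

h_min ≈ 2.81 m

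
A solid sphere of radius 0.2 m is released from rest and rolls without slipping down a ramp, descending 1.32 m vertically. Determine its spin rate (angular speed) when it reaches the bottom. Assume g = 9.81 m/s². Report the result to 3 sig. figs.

ω ≈ 21.5 rad/s

Here I = (2/5)MR², so the shape factor k = I/(MR²) = 0.4.
Rolling without slipping gives ω = v/R, so the total kinetic energy is ½Mv² + ½Iω² = ½(1+k)Mv² = (7/10)Mv².
Energy conservation Mgh = ½(1+k)Mv² gives v = √(2gh/(1+k)) = √(2 × 9.81 × 1.32 / 1.4) = 4.301 m/s.
Then ω = v/R = 4.301 / 0.2 ≈ 21.5 rad/s.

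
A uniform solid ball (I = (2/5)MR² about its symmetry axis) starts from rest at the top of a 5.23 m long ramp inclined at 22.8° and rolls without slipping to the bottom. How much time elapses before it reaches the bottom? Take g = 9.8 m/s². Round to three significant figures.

t ≈ 1.96 s

With I = (2/5)MR², the ratio k = I/(MR²) is 0.4.
Translational: Mg sinθ − f = Ma. Rotational about the CM: fR = Iα = kMRa, so f = kMa.
Hence a = g sinθ/(1+k) = 9.8×sin22.8°/1.4 = 2.713 m/s².
Starting from rest, L = ½at², so t = √(2L/a) = √(2×5.23/2.713) ≈ 1.96 s.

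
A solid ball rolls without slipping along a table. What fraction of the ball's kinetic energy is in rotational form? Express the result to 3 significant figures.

For this body I = (2/5)MR², i.e. k = I/(MR²) = 0.4.
With ω = v/R, KE_trans = ½Mv² and KE_rot = ½Iω² = ½kMv², so KE_total = ½(1+k)Mv².
The rotational fraction is therefore k/(1+k) = 0.4/1.4 ≈ 0.286.

fraction ≈ 0.286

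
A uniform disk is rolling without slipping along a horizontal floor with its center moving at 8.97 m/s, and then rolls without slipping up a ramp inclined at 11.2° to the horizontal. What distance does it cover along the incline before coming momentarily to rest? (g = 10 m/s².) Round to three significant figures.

With I = (1/2)MR², the ratio k = I/(MR²) is 0.5.
The rolling condition ω = v/R makes the rotational term ½I(v/R)² = ½kMv², so KE_total = ½(1+k)Mv² = (3/4)Mv².
Setting this equal to Mgh gives the vertical rise h = (1+k)v₀²/(2g) = 1.5×8.97²/(2×10) = 6.035 m.
The distance along the slope is d = h/sinθ = 6.035/sin11.2° ≈ 31.1 m.

d ≈ 31.1 m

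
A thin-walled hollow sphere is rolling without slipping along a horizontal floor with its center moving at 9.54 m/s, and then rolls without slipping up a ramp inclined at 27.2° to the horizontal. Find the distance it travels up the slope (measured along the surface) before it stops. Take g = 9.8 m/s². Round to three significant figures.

With I = (2/3)MR², the ratio k = I/(MR²) is 2/3.
Pure rolling means v = ωR; then KE = ½Mv² + ½I(v/R)² = ½(1+k)Mv² = (5/6)Mv².
Setting this equal to Mgh gives the vertical rise h = (1+k)v₀²/(2g) = 1.667×9.54²/(2×9.8) = 7.739 m.
Along the incline, d = h/sinθ = 7.739/sin27.2° ≈ 16.9 m.

d ≈ 16.9 m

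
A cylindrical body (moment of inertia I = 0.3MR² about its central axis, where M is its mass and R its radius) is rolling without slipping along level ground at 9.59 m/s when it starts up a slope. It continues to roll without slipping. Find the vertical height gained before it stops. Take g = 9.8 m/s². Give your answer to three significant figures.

h ≈ 6.10 m

For this body I = 0.3MR², i.e. k = I/(MR²) = 0.3.
Since it rolls without slipping, ω = v/R and KE = ½Mv² + ½Iω² = ½(1+k)Mv² = (13/20)Mv².
All of this converts to potential energy at the highest point: (13/20)Mv₀² = Mgh.
Thus h = (1+k)v₀²/(2g) = 1.3 × 9.59² / (2 × 9.8) ≈ 6.10 m.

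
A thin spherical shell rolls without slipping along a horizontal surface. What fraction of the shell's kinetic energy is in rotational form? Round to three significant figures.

The moment of inertia is (2/3)MR², giving k ≡ I/(MR²) = 2/3.
Since ω = v/R, the translational part is ½Mv² and the rotational part is ½I(v/R)² = ½kMv²; the total is ½(1+k)Mv².
The rotational fraction is therefore k/(1+k) = (2/3)/1.667 ≈ 0.400.

fraction ≈ 0.400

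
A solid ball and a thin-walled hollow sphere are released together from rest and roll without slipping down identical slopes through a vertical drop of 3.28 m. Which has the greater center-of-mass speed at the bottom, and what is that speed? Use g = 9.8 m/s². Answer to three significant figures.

For rolling without slipping, Mgh = ½(1+k)Mv² where k = I/(MR²), so v = √(2gh/(1+k)).
Solid ball: k = 0.4, giving v = √(2×9.8×3.28/1.4) = 6.776 m/s.
Thin-walled hollow sphere: k = 2/3, giving v = √(2×9.8×3.28/1.667) = 6.211 m/s.
The smaller k wins: the solid ball, at ≈ 6.78 m/s.

the solid ball, at v ≈ 6.78 m/s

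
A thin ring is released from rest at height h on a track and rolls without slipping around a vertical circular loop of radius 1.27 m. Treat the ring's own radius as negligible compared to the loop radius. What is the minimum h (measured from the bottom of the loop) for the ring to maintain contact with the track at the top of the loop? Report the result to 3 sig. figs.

h_min ≈ 3.81 m

Here I = MR², so the shape factor k = I/(MR²) = 1.
At the top, contact is just lost when gravity alone supplies the centripetal force: Mg = Mv_top²/r, i.e. v_top² = gr.
With ω = v/R, the kinetic energy at speed v is ½(1+k)Mv² = Mv².
Energy conservation from release (height h) to the top (height 2r): Mgh = Mg(2r) + M·gr.
Thus h_min = 2r + (1+k)r/2 = r(2 + 2/2) = 1.27 × 3 ≈ 3.81 m.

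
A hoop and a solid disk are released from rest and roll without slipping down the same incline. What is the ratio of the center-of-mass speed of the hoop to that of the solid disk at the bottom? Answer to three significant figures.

Each satisfies Mgh = ½(1+k)Mv² with k = I/(MR²), so v ∝ 1/√(1+k).
For the hoop k = 1; for the solid disk k = 0.5.
v₁/v₂ = √((1+k₂)/(1+k₁)) = √(1.5/2) ≈ 0.866.

v_ratio ≈ 0.866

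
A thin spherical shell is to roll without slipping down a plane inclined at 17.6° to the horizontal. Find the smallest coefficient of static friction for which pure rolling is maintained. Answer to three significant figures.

With I = (2/3)MR², the ratio k = I/(MR²) is 2/3.
Translational: Mg sinθ − f = Ma. Rotational about the CM: fR = Iα = kMRa, so f = kMa.
These give a = g sinθ/(1+k) and the required friction f = kMg sinθ/(1+k).
The normal force is N = Mg cosθ, so μ_min = f/N = k tanθ/(1+k).
μ_min = (2/3) × tan17.6° / 1.667 ≈ 0.127.

μ_min ≈ 0.127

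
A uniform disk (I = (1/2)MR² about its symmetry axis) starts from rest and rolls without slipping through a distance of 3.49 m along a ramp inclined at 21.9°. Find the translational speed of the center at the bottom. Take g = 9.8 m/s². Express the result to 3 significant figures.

v ≈ 4.12 m/s

With I = (1/2)MR², the ratio k = I/(MR²) is 0.5.
Pure rolling means v = ωR; then KE = ½Mv² + ½I(v/R)² = ½(1+k)Mv² = (3/4)Mv².
The vertical drop is h = L sinθ = 3.49 × sin21.9° = 1.302 m.
Setting Mgh = (3/4)Mv² gives v = √(2gh/(1+k)) = √(2·9.8·1.302/1.5) ≈ 4.12 m/s.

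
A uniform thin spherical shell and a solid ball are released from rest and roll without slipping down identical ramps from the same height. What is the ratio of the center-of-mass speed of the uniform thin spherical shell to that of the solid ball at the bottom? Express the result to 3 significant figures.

Each satisfies Mgh = ½(1+k)Mv² with k = I/(MR²), so v ∝ 1/√(1+k).
For the uniform thin spherical shell k = 2/3; for the solid ball k = 0.4.
v₁/v₂ = √((1+k₂)/(1+k₁)) = √(1.4/1.667) ≈ 0.917.

v_ratio ≈ 0.917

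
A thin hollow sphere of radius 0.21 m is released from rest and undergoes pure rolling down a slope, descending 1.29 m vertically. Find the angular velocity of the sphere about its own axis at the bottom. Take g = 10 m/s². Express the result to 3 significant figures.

ω ≈ 18.7 rad/s

With I = (2/3)MR², the ratio k = I/(MR²) is 2/3.
The rolling condition ω = v/R makes the rotational term ½I(v/R)² = ½kMv², so KE_total = ½(1+k)Mv² = (5/6)Mv².
Energy conservation Mgh = ½(1+k)Mv² gives v = √(2gh/(1+k)) = √(2 × 10 × 1.29 / 1.667) = 3.934 m/s.
The angular speed follows from ω = v/R = 3.934/0.21 ≈ 18.7 rad/s.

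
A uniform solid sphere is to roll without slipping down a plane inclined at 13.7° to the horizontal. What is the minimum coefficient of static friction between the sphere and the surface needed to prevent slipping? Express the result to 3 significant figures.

μ_min ≈ 0.0696

The moment of inertia is (2/5)MR², giving k ≡ I/(MR²) = 0.4.
Along the incline Mg sinθ − f = Ma, and torque about the center fR = Iα = kMR²(a/R) gives f = kMa.
These give a = g sinθ/(1+k) and the required friction f = kMg sinθ/(1+k).
With N = Mg cosθ, the no-slip condition f ≤ μN gives μ_min = f/N = k tanθ/(1+k).
μ_min = 0.4 × tan13.7° / 1.4 ≈ 0.0696.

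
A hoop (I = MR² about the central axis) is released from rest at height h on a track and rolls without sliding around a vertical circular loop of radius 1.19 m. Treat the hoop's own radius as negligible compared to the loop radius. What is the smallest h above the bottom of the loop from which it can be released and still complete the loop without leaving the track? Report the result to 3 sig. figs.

For this body I = MR², i.e. k = I/(MR²) = 1.
At the top of the loop, the minimum-contact condition is Mg = Mv_top²/r, so v_top² = gr.
With ω = v/R, the kinetic energy at speed v is ½(1+k)Mv² = Mv².
Energy conservation from release (height h) to the top (height 2r): Mgh = Mg(2r) + M·gr.
Thus h_min = 2r + (1+k)r/2 = r(2 + 2/2) = 1.19 × 3 ≈ 3.57 m.

h_min ≈ 3.57 m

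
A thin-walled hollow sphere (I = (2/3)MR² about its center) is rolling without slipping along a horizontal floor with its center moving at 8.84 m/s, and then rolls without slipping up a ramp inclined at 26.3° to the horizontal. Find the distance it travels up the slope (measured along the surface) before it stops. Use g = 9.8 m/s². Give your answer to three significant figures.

d ≈ 15.0 m

With I = (2/3)MR², the ratio k = I/(MR²) is 2/3.
Since it rolls without slipping, ω = v/R and KE = ½Mv² + ½Iω² = ½(1+k)Mv² = (5/6)Mv².
Setting this equal to Mgh gives the vertical rise h = (1+k)v₀²/(2g) = 1.667×8.84²/(2×9.8) = 6.645 m.
Along the incline, d = h/sinθ = 6.645/sin26.3° ≈ 15.0 m.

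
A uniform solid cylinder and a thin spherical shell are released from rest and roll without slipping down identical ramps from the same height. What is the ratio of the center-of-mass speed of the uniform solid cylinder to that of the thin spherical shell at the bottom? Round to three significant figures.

Each satisfies Mgh = ½(1+k)Mv² with k = I/(MR²), so v ∝ 1/√(1+k).
For the uniform solid cylinder k = 0.5; for the thin spherical shell k = 2/3.
v₁/v₂ = √((1+k₂)/(1+k₁)) = √(1.667/1.5) ≈ 1.05.

v_ratio ≈ 1.05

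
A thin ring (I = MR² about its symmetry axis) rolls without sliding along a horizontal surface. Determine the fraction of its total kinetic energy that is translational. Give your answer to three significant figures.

The moment of inertia is MR², giving k ≡ I/(MR²) = 1.
With ω = v/R, KE_trans = ½Mv² and KE_rot = ½Iω² = ½kMv², so KE_total = ½(1+k)Mv².
The translational fraction is therefore 1/(1+k) = 1/2 ≈ 0.500.

fraction ≈ 0.500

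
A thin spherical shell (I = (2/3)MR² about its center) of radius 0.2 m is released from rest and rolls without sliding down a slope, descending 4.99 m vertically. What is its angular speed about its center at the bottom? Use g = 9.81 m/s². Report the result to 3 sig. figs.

ω ≈ 38.3 rad/s

For this body I = (2/3)MR², i.e. k = I/(MR²) = 2/3.
Rolling without slipping gives ω = v/R, so the total kinetic energy is ½Mv² + ½Iω² = ½(1+k)Mv² = (5/6)Mv².
Energy conservation Mgh = ½(1+k)Mv² gives v = √(2gh/(1+k)) = √(2 × 9.81 × 4.99 / 1.667) = 7.664 m/s.
The angular speed follows from ω = v/R = 7.664/0.2 ≈ 38.3 rad/s.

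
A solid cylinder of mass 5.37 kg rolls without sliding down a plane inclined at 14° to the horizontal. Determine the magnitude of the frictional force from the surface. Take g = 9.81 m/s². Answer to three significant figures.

Here I = (1/2)MR², so the shape factor k = I/(MR²) = 0.5.
Newton's second law down the slope: Mg sinθ − f = Ma. The torque equation fR = Iα (with α = a/R) gives f = kMa.
Combining, a = g sinθ/(1+k) and f = kMa = kMg sinθ/(1+k).
f = 0.5 × 5.37 × 9.81 × sin14° / 1.5 ≈ 4.25 N.

f ≈ 4.25 N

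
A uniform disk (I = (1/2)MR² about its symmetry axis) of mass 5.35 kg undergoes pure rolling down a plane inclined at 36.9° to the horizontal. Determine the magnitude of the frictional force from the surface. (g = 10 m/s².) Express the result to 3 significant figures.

The moment of inertia is (1/2)MR², giving k ≡ I/(MR²) = 0.5.
Newton's second law down the slope: Mg sinθ − f = Ma. The torque equation fR = Iα (with α = a/R) gives f = kMa.
Combining, a = g sinθ/(1+k) and f = kMa = kMg sinθ/(1+k).
f = 0.5 × 5.35 × 10 × sin36.9° / 1.5 ≈ 10.7 N.

f ≈ 10.7 N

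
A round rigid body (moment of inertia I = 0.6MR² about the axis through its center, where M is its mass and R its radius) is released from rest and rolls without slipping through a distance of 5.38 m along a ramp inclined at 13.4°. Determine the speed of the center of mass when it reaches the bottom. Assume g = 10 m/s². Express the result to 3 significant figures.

Here I = 0.6MR², so the shape factor k = I/(MR²) = 0.6.
Pure rolling means v = ωR; then KE = ½Mv² + ½I(v/R)² = ½(1+k)Mv² = (4/5)Mv².
The vertical drop is h = L sinθ = 5.38 × sin13.4° = 1.247 m.
Energy conservation: Mgh = (4/5)Mv², so v = √(2gh/(1+k)) = √(2 × 10 × 1.247 / 1.6) ≈ 3.95 m/s.

v ≈ 3.95 m/s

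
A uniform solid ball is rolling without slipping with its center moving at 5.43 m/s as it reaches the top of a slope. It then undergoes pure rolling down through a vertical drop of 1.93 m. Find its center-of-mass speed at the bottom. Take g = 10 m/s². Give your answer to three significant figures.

v ≈ 7.55 m/s

The moment of inertia is (2/5)MR², giving k ≡ I/(MR²) = 0.4.
Rolling without slipping gives ω = v/R, so the total kinetic energy is ½Mv² + ½Iω² = ½(1+k)Mv² = (7/10)Mv².
Conserving energy between top and bottom: (7/10)Mv² = (7/10)Mv₀² + Mgh, hence v² = v₀² + 2gh/(1+k).
v = √(5.43² + 2×10×1.93/1.4) = √57.06 ≈ 7.55 m/s.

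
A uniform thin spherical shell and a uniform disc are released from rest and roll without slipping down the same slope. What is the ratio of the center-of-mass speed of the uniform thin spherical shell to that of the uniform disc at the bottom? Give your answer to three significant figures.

v_ratio ≈ 0.949

Each satisfies Mgh = ½(1+k)Mv² with k = I/(MR²), so v ∝ 1/√(1+k).
For the uniform thin spherical shell k = 2/3; for the uniform disc k = 0.5.
v₁/v₂ = √((1+k₂)/(1+k₁)) = √(1.5/1.667) ≈ 0.949.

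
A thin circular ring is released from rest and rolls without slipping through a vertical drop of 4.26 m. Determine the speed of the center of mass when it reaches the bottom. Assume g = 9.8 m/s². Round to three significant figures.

With I = MR², the ratio k = I/(MR²) is 1.
Pure rolling means v = ωR; then KE = ½Mv² + ½I(v/R)² = ½(1+k)Mv² = Mv².
Setting Mgh = Mv² gives v = √(2gh/(1+k)) = √(2·9.8·4.26/2) ≈ 6.46 m/s.

v ≈ 6.46 m/s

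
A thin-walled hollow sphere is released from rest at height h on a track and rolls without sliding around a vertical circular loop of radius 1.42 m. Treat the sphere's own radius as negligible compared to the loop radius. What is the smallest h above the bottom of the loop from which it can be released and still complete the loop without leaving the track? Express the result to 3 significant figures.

h_min ≈ 4.02 m

Here I = (2/3)MR², so the shape factor k = I/(MR²) = 2/3.
At the top of the loop, the minimum-contact condition is Mg = Mv_top²/r, so v_top² = gr.
With ω = v/R, the kinetic energy at speed v is ½(1+k)Mv² = (5/6)Mv².
Energy conservation from release (height h) to the top (height 2r): Mgh = Mg(2r) + (5/6)M·gr.
Thus h_min = 2r + (1+k)r/2 = r(2 + 1.667/2) = 1.42 × 2.833 ≈ 4.02 m.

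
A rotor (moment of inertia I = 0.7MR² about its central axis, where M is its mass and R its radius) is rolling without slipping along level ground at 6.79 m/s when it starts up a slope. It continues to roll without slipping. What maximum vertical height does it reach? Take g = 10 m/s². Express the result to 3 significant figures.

h ≈ 3.92 m

Here I = 0.7MR², so the shape factor k = I/(MR²) = 0.7.
The rolling condition ω = v/R makes the rotational term ½I(v/R)² = ½kMv², so KE_total = ½(1+k)Mv² = (17/20)Mv².
All of this converts to potential energy at the highest point: (17/20)Mv₀² = Mgh.
Thus h = (1+k)v₀²/(2g) = 1.7 × 6.79² / (2 × 10) ≈ 3.92 m.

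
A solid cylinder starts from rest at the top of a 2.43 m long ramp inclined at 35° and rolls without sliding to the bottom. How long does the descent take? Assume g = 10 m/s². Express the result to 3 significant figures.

Here I = (1/2)MR², so the shape factor k = I/(MR²) = 0.5.
Translational: Mg sinθ − f = Ma. Rotational about the CM: fR = Iα = kMRa, so f = kMa.
Hence a = g sinθ/(1+k) = 10×sin35°/1.5 = 3.824 m/s².
With constant a from rest, t = √(2L/a) = √(2·2.43/3.824) ≈ 1.13 s.

t ≈ 1.13 s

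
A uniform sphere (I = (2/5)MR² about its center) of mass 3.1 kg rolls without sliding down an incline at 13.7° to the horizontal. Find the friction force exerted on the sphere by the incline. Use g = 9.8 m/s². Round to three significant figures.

f ≈ 2.06 N

For this body I = (2/5)MR², i.e. k = I/(MR²) = 0.4.
Along the incline Mg sinθ − f = Ma, and torque about the center fR = Iα = kMR²(a/R) gives f = kMa.
Combining, a = g sinθ/(1+k) and f = kMa = kMg sinθ/(1+k).
f = 0.4 × 3.1 × 9.8 × sin13.7° / 1.4 ≈ 2.06 N.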